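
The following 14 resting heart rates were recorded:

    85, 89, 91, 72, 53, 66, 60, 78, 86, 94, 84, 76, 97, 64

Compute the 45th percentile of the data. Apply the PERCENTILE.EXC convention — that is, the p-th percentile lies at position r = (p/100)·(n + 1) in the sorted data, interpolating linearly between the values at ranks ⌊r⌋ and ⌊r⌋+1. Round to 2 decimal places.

Sorted: 53, 60, 64, 66, 72, 76, 78, 84, 85, 86, 89, 91, 94, 97.
n = 14.
r = (45/100)·(14 + 1) = 6.75.
Rank 6 is 76 and rank 7 is 78.
Interpolate: 76 + 0.75·(78 − 76) = 76 + 0.75·2 = 77.5.

77.50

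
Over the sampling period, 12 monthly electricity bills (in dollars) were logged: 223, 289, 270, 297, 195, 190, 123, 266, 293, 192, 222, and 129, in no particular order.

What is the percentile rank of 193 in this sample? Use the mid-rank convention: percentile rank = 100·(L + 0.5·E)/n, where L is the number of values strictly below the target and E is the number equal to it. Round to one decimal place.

Sorted: 123, 129, 190, 192, 195, 222, 223, 266, 270, 289, 293, 297.
Count below 193: L = 4; count equal: E = 0; n = 12.
Percentile rank = 100·(4 + 0.5·0)/12 = 100·4/12 = 33.33.

33.3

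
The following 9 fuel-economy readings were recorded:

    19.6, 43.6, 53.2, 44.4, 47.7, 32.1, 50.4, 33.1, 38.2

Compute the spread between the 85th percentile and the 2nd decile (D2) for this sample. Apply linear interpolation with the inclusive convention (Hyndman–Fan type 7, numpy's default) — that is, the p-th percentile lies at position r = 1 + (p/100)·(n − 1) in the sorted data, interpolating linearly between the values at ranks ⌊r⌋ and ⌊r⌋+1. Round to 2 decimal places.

Sorted: 19.6, 32.1, 33.1, 38.2, 43.6, 44.4, 47.7, 50.4, 53.2.
n = 9.
P20: r = 2.6; ranks 2–3 are 32.1, 33.1; interpolating gives 32.7.
P85: r = 7.8; ranks 7–8 are 47.7, 50.4; interpolating gives 49.86.
Difference: 49.86 − 32.7 = 17.16.

17.16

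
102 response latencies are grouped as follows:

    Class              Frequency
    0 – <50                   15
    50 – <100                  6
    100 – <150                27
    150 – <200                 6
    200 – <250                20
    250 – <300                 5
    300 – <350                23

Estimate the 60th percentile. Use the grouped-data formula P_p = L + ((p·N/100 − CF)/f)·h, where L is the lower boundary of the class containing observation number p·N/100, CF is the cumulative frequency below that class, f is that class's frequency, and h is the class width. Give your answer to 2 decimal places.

218.00

N = 102; target position k = 60/100 · 102 = 61.2.
Cumulative frequencies: 15, 21, 48, 54, 74, 79, 102.
Observation 61.2 falls in the class 200 – <250.
L = 200, CF = 54, f = 20, h = 50.
P60 = 200 + ((61.2 − 54)/20)·50 = 200 + 18 = 218.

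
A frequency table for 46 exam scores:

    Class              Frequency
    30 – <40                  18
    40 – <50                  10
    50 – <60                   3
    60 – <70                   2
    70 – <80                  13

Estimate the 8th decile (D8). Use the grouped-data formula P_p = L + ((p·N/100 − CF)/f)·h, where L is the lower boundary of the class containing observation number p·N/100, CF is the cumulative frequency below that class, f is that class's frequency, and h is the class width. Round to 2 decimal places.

72.92

N = 46; target position k = 80/100 · 46 = 36.8.
Cumulative frequencies: 18, 28, 31, 33, 46.
Observation 36.8 falls in the class 70 – <80.
L = 70, CF = 33, f = 13, h = 10.
P80 = 70 + ((36.8 − 33)/13)·10 = 70 + 2.92308 = 72.9231.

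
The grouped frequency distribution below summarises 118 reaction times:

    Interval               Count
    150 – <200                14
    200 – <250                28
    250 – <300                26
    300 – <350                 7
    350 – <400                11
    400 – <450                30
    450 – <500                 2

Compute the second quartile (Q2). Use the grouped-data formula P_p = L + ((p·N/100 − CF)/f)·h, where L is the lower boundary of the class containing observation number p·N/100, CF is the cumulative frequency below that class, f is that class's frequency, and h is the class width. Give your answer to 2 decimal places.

N = 118; target position k = 50/100 · 118 = 59.
Cumulative frequencies: 14, 42, 68, 75, 86, 116, 118.
Observation 59 falls in the class 250 – <300.
L = 250, CF = 42, f = 26, h = 50.
P50 = 250 + ((59 − 42)/26)·50 = 250 + 32.6923 = 282.692.

282.69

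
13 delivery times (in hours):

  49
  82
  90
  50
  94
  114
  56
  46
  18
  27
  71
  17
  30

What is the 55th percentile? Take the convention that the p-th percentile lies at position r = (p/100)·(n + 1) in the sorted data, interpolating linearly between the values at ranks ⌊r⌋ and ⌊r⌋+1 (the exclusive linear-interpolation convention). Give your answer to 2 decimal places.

Sorted: 17, 18, 27, 30, 46, 49, 50, 56, 71, 82, 90, 94, 114.
n = 13.
r = (55/100)·(13 + 1) = 7.7.
Rank 7 is 50 and rank 8 is 56.
Interpolate: 50 + 0.7·(56 − 50) = 50 + 0.7·6 = 54.2.

54.20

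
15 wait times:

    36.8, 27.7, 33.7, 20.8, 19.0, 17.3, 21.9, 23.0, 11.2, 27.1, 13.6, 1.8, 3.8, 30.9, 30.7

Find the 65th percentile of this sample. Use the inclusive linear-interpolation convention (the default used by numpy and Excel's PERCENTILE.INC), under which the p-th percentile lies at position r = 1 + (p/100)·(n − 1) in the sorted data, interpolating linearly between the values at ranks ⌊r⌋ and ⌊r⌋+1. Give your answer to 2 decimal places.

Sorted: 1.8, 3.8, 11.2, 13.6, 17.3, 19.0, 20.8, 21.9, 23.0, 27.1, 27.7, 30.7, 30.9, 33.7, 36.8.
n = 15.
r = 1 + (65/100)·(15 − 1) = 1 + 9.1 = 10.1.
Rank 10 is 27.1 and rank 11 is 27.7.
Interpolate: 27.1 + 0.1·(27.7 − 27.1) = 27.1 + 0.1·0.6 = 27.16.

27.16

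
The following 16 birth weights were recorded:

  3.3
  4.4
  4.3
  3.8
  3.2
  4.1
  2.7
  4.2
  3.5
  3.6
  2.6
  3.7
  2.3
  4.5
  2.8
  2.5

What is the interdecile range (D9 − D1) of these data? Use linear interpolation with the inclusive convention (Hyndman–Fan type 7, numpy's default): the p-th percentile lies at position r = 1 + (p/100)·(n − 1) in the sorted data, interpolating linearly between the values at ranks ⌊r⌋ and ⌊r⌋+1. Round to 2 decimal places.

1.80

Sorted: 2.3, 2.5, 2.6, 2.7, 2.8, 3.2, 3.3, 3.5, 3.6, 3.7, 3.8, 4.1, 4.2, 4.3, 4.4, 4.5.
n = 16.
P10: r = 2.5; ranks 2–3 are 2.5, 2.6; interpolating gives 2.55.
P90: r = 14.5; ranks 14–15 are 4.3, 4.4; interpolating gives 4.35.
Difference: 4.35 − 2.55 = 1.8.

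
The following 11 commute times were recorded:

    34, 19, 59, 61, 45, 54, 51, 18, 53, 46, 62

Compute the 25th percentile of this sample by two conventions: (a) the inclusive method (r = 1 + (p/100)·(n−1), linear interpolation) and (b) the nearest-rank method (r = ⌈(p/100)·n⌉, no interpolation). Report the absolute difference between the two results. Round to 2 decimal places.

5.50

Sorted: 18, 19, 34, 45, 46, 51, 53, 54, 59, 61, 62.
n = 11.
(a) r = 3.5; between ranks 3 (34) and 4 (45): 39.5.
(b) the nearest-rank method: rank 3 → 34.
|39.5 − 34| = 5.5.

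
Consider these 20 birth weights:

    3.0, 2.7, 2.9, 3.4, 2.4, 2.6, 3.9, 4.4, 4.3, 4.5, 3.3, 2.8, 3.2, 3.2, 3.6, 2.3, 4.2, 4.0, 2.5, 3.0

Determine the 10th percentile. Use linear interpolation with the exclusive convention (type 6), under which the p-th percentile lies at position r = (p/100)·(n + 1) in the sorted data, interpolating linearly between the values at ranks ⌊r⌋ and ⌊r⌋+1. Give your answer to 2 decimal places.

2.41

Sorted: 2.3, 2.4, 2.5, 2.6, 2.7, 2.8, 2.9, 3.0, 3.0, 3.2, 3.2, 3.3, 3.4, 3.6, 3.9, 4.0, 4.2, 4.3, 4.4, 4.5.
n = 20.
r = (10/100)·(20 + 1) = 2.1.
Rank 2 is 2.4 and rank 3 is 2.5.
Interpolate: 2.4 + 0.1·(2.5 − 2.4) = 2.4 + 0.1·0.1 = 2.41.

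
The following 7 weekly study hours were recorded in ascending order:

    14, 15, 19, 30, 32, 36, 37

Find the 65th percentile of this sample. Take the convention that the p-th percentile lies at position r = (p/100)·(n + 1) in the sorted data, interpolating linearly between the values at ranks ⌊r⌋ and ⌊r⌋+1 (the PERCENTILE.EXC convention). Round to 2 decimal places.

n = 7.
r = (65/100)·(7 + 1) = 5.2.
Rank 5 is 32 and rank 6 is 36.
Interpolate: 32 + 0.2·(36 − 32) = 32 + 0.2·4 = 32.8.

32.80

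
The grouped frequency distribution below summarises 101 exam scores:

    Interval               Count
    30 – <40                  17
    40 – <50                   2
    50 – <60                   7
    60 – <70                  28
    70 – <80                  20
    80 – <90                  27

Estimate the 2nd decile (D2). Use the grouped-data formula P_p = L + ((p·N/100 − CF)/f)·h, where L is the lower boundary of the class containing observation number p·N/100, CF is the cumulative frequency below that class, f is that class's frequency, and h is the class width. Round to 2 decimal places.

51.71

N = 101; target position k = 20/100 · 101 = 20.2.
Cumulative frequencies: 17, 19, 26, 54, 74, 101.
Observation 20.2 falls in the class 50 – <60.
L = 50, CF = 19, f = 7, h = 10.
P20 = 50 + ((20.2 − 19)/7)·10 = 50 + 1.71429 = 51.7143.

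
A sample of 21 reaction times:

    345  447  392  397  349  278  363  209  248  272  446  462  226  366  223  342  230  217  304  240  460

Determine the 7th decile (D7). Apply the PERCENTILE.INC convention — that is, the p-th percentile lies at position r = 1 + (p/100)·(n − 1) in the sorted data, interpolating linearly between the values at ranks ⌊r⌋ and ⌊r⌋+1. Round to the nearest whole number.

Sorted: 209, 217, 223, 226, 230, 240, 248, 272, 278, 304, 342, 345, 349, 363, 366, 392, 397, 446, 447, 460, 462.
n = 21.
r = 1 + (70/100)·(21 − 1) = 1 + 14 = 15.
r is an integer, so P70 is the value at rank 15: 366.

366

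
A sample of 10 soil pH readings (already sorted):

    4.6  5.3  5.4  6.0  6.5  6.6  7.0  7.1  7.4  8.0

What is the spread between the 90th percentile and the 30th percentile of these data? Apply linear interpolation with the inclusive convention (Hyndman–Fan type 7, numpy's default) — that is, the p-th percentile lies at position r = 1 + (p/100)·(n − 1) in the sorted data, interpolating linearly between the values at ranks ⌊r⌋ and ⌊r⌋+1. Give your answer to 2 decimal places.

1.64

n = 10.
P30: r = 3.7; ranks 3–4 are 5.4, 6.0; interpolating gives 5.82.
P90: r = 9.1; ranks 9–10 are 7.4, 8.0; interpolating gives 7.46.
Difference: 7.46 − 5.82 = 1.64.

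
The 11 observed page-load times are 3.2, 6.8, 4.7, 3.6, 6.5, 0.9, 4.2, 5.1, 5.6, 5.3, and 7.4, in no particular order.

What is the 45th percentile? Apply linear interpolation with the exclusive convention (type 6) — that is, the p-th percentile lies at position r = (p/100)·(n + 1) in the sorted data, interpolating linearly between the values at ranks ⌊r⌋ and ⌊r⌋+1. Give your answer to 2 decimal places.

Sorted: 0.9, 3.2, 3.6, 4.2, 4.7, 5.1, 5.3, 5.6, 6.5, 6.8, 7.4.
n = 11.
r = (45/100)·(11 + 1) = 5.4.
Rank 5 is 4.7 and rank 6 is 5.1.
Interpolate: 4.7 + 0.4·(5.1 − 4.7) = 4.7 + 0.4·0.4 = 4.86.

4.86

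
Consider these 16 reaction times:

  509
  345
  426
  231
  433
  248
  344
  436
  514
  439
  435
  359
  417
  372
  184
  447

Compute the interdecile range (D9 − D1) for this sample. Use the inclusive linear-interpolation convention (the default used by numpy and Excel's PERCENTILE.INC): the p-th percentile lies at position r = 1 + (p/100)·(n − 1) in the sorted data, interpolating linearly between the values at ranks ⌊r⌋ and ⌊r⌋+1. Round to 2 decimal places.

238.50

Sorted: 184, 231, 248, 344, 345, 359, 372, 417, 426, 433, 435, 436, 439, 447, 509, 514.
n = 16.
P10: r = 2.5; ranks 2–3 are 231, 248; interpolating gives 239.5.
P90: r = 14.5; ranks 14–15 are 447, 509; interpolating gives 478.
Difference: 478 − 239.5 = 238.5.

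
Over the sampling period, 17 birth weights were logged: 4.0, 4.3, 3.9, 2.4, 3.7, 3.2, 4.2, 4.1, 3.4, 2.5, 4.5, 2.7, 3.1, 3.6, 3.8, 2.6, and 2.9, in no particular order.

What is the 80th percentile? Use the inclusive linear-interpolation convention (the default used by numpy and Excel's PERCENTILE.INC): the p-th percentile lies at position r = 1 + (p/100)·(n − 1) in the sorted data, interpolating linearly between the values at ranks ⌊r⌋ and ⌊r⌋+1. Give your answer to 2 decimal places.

4.08

Sorted: 2.4, 2.5, 2.6, 2.7, 2.9, 3.1, 3.2, 3.4, 3.6, 3.7, 3.8, 3.9, 4.0, 4.1, 4.2, 4.3, 4.5.
n = 17.
r = 1 + (80/100)·(17 − 1) = 1 + 12.8 = 13.8.
Rank 13 is 4.0 and rank 14 is 4.1.
Interpolate: 4.0 + 0.8·(4.1 − 4.0) = 4.0 + 0.8·0.1 = 4.08.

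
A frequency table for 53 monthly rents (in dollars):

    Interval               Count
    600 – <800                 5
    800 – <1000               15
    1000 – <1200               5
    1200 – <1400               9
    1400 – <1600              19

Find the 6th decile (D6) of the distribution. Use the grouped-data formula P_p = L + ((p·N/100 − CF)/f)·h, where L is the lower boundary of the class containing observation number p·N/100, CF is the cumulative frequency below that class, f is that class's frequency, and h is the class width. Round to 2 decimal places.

1351.11

N = 53; target position k = 60/100 · 53 = 31.8.
Cumulative frequencies: 5, 20, 25, 34, 53.
Observation 31.8 falls in the class 1200 – <1400.
L = 1200, CF = 25, f = 9, h = 200.
P60 = 1200 + ((31.8 − 25)/9)·200 = 1200 + 151.111 = 1351.11.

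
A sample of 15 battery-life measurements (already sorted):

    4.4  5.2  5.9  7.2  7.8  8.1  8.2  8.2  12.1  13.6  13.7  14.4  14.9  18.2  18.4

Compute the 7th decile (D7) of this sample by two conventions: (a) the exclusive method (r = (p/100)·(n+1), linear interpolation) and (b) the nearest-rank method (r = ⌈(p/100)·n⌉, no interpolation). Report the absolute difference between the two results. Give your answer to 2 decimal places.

0.14

n = 15.
(a) r = 11.2; between ranks 11 (13.7) and 12 (14.4): 13.84.
(b) the nearest-rank method: rank 11 → 13.7.
|13.84 − 13.7| = 0.14.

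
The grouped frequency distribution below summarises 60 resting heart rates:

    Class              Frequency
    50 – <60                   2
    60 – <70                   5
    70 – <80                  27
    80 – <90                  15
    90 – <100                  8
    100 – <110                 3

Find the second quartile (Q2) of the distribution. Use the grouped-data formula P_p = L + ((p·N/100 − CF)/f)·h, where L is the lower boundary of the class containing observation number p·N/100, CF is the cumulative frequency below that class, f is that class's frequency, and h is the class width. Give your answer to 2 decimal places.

N = 60; target position k = 50/100 · 60 = 30.
Cumulative frequencies: 2, 7, 34, 49, 57, 60.
Observation 30 falls in the class 70 – <80.
L = 70, CF = 7, f = 27, h = 10.
P50 = 70 + ((30 − 7)/27)·10 = 70 + 8.51852 = 78.5185.

78.52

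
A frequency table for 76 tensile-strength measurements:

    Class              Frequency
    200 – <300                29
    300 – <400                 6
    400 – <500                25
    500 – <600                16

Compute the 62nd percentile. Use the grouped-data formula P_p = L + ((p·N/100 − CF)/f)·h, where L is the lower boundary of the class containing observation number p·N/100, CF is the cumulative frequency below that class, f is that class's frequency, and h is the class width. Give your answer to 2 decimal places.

N = 76; target position k = 62/100 · 76 = 47.12.
Cumulative frequencies: 29, 35, 60, 76.
Observation 47.12 falls in the class 400 – <500.
L = 400, CF = 35, f = 25, h = 100.
P62 = 400 + ((47.12 − 35)/25)·100 = 400 + 48.48 = 448.48.

448.48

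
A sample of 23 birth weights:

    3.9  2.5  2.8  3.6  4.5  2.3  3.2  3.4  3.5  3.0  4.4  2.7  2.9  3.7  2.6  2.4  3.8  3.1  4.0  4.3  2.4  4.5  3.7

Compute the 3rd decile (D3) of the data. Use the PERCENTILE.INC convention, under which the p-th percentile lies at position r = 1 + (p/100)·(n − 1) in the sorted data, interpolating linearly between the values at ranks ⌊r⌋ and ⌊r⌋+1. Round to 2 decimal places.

2.86

Sorted: 2.3, 2.4, 2.4, 2.5, 2.6, 2.7, 2.8, 2.9, 3.0, 3.1, 3.2, 3.4, 3.5, 3.6, 3.7, 3.7, 3.8, 3.9, 4.0, 4.3, 4.4, 4.5, 4.5.
n = 23.
r = 1 + (30/100)·(23 − 1) = 1 + 6.6 = 7.6.
Rank 7 is 2.8 and rank 8 is 2.9.
Interpolate: 2.8 + 0.6·(2.9 − 2.8) = 2.8 + 0.6·0.1 = 2.86.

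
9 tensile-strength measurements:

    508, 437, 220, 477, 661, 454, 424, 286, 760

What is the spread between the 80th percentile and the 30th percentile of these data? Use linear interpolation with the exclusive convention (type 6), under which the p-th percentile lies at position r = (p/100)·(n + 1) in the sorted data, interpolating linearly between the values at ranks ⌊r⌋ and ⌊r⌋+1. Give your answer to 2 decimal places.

237.00

Sorted: 220, 286, 424, 437, 454, 477, 508, 661, 760.
n = 9.
P30: r = 3 (integer) → 424.
P80: r = 8 (integer) → 661.
Difference: 661 − 424 = 237.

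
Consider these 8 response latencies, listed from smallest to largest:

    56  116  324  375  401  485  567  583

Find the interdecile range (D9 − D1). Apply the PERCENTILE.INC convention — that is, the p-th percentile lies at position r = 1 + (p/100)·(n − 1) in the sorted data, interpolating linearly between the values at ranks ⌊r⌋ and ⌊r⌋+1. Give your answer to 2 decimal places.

n = 8.
P10: r = 1.7; ranks 1–2 are 56, 116; interpolating gives 98.
P90: r = 7.3; ranks 7–8 are 567, 583; interpolating gives 571.8.
Difference: 571.8 − 98 = 473.8.

473.80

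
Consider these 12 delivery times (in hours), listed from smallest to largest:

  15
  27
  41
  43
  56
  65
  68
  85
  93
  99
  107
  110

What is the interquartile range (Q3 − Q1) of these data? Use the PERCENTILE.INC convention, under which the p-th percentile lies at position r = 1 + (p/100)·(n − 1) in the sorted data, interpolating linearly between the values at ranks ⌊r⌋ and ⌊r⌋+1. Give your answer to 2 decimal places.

n = 12.
P25: r = 3.75; ranks 3–4 are 41, 43; interpolating gives 42.5.
P75: r = 9.25; ranks 9–10 are 93, 99; interpolating gives 94.5.
Difference: 94.5 − 42.5 = 52.

52.00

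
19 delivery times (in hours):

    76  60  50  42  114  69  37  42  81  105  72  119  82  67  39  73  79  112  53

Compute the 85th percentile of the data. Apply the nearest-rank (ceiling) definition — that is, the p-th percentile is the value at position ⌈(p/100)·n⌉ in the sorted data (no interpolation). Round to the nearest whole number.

112

Sorted: 37, 39, 42, 42, 50, 53, 60, 67, 69, 72, 73, 76, 79, 81, 82, 105, 112, 114, 119.
n = 19.
Position = ⌈85/100 · 19⌉ = ⌈16.15⌉ = 17.
The value at rank 17 is 112.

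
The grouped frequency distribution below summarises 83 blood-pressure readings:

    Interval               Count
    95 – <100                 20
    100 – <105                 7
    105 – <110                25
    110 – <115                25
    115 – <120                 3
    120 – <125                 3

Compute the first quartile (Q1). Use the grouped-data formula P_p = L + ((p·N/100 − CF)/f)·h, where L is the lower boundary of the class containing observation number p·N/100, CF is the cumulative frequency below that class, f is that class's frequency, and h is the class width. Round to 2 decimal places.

100.54

N = 83; target position k = 25/100 · 83 = 20.75.
Cumulative frequencies: 20, 27, 52, 77, 80, 83.
Observation 20.75 falls in the class 100 – <105.
L = 100, CF = 20, f = 7, h = 5.
P25 = 100 + ((20.75 − 20)/7)·5 = 100 + 0.535714 = 100.536.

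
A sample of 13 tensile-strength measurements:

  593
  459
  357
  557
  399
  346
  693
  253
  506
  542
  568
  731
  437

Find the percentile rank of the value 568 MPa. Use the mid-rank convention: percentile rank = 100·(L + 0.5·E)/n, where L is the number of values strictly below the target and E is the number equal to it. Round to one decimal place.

73.1

Sorted: 253, 346, 357, 399, 437, 459, 506, 542, 557, 568, 593, 693, 731.
Count below 568: L = 9; count equal: E = 1; n = 13.
Percentile rank = 100·(9 + 0.5·1)/13 = 100·9.5/13 = 73.08.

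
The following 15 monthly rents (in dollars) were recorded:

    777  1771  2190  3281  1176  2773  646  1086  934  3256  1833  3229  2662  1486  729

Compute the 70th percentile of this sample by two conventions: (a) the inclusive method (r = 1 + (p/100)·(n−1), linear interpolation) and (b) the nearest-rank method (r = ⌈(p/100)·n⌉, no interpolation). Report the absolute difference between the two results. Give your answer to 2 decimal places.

Sorted: 646, 729, 777, 934, 1086, 1176, 1486, 1771, 1833, 2190, 2662, 2773, 3229, 3256, 3281.
n = 15.
(a) r = 10.8; between ranks 10 (2190) and 11 (2662): 2567.6.
(b) the nearest-rank method: rank 11 → 2662.
|2567.6 − 2662| = 94.4.

94.40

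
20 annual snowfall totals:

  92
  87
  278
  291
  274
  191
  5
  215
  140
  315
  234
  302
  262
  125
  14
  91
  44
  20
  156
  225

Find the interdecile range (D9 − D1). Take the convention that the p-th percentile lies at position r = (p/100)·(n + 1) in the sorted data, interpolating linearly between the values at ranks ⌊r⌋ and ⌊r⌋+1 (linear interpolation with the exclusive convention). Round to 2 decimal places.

286.30

Sorted: 5, 14, 20, 44, 87, 91, 92, 125, 140, 156, 191, 215, 225, 234, 262, 274, 278, 291, 302, 315.
n = 20.
P10: r = 2.1; ranks 2–3 are 14, 20; interpolating gives 14.6.
P90: r = 18.9; ranks 18–19 are 291, 302; interpolating gives 300.9.
Difference: 300.9 − 14.6 = 286.3.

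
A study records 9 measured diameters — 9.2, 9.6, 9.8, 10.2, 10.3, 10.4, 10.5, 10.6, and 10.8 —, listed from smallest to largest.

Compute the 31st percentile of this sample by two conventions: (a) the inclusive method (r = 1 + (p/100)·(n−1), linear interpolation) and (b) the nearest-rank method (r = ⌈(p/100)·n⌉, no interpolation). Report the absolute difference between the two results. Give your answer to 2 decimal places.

0.19

n = 9.
(a) r = 3.48; between ranks 3 (9.8) and 4 (10.2): 9.992.
(b) the nearest-rank method: rank 3 → 9.8.
|9.992 − 9.8| = 0.192.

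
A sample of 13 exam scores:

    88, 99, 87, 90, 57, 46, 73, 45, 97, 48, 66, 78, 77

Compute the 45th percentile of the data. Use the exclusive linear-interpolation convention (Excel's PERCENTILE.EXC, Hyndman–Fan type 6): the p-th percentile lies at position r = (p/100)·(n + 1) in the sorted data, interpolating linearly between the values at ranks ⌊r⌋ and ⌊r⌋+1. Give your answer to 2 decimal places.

74.20

Sorted: 45, 46, 48, 57, 66, 73, 77, 78, 87, 88, 90, 97, 99.
n = 13.
r = (45/100)·(13 + 1) = 6.3.
Rank 6 is 73 and rank 7 is 77.
Interpolate: 73 + 0.3·(77 − 73) = 73 + 0.3·4 = 74.2.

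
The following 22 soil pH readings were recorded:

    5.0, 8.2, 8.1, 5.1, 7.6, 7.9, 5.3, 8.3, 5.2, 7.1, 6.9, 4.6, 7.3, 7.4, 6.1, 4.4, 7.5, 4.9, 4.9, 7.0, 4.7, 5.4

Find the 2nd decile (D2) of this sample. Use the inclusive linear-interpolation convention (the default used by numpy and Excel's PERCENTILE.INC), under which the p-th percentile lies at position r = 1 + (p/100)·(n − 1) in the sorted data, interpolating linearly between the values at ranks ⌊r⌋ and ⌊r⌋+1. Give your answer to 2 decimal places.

4.92

Sorted: 4.4, 4.6, 4.7, 4.9, 4.9, 5.0, 5.1, 5.2, 5.3, 5.4, 6.1, 6.9, 7.0, 7.1, 7.3, 7.4, 7.5, 7.6, 7.9, 8.1, 8.2, 8.3.
n = 22.
r = 1 + (20/100)·(22 − 1) = 1 + 4.2 = 5.2.
Rank 5 is 4.9 and rank 6 is 5.0.
Interpolate: 4.9 + 0.2·(5.0 − 4.9) = 4.9 + 0.2·0.1 = 4.92.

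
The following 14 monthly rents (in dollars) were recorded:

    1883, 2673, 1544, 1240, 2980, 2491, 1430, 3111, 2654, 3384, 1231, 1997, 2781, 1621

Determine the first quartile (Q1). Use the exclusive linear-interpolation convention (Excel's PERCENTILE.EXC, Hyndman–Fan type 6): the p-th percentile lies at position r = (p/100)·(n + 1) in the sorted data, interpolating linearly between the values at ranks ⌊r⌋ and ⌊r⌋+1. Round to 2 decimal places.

1515.50

Sorted: 1231, 1240, 1430, 1544, 1621, 1883, 1997, 2491, 2654, 2673, 2781, 2980, 3111, 3384.
n = 14.
r = (25/100)·(14 + 1) = 3.75.
Rank 3 is 1430 and rank 4 is 1544.
Interpolate: 1430 + 0.75·(1544 − 1430) = 1430 + 0.75·114 = 1515.5.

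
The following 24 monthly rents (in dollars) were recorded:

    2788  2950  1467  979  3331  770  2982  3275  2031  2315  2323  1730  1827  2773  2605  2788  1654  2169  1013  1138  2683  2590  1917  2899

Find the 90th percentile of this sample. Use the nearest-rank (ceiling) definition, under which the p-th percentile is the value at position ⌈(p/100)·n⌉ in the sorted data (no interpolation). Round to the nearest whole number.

Sorted: 770, 979, 1013, 1138, 1467, 1654, 1730, 1827, 1917, 2031, 2169, 2315, 2323, 2590, 2605, 2683, 2773, 2788, 2788, 2899, 2950, 2982, 3275, 3331.
n = 24.
Position = ⌈90/100 · 24⌉ = ⌈21.6⌉ = 22.
The value at rank 22 is 2982.

2982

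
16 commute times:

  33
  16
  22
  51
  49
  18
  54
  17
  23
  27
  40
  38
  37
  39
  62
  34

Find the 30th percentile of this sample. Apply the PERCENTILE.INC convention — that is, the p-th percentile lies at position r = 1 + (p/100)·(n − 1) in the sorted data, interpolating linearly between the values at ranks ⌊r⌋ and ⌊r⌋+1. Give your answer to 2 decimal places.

Sorted: 16, 17, 18, 22, 23, 27, 33, 34, 37, 38, 39, 40, 49, 51, 54, 62.
n = 16.
r = 1 + (30/100)·(16 − 1) = 1 + 4.5 = 5.5.
Rank 5 is 23 and rank 6 is 27.
Interpolate: 23 + 0.5·(27 − 23) = 23 + 0.5·4 = 25.

25.00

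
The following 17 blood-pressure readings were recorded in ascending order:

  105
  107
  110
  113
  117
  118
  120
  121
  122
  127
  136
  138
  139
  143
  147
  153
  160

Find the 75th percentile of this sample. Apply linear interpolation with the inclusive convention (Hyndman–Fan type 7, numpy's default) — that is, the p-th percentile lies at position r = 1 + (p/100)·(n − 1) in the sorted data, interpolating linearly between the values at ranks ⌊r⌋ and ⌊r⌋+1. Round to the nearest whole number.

n = 17.
r = 1 + (75/100)·(17 − 1) = 1 + 12 = 13.
r is an integer, so P75 is the value at rank 13: 139.

139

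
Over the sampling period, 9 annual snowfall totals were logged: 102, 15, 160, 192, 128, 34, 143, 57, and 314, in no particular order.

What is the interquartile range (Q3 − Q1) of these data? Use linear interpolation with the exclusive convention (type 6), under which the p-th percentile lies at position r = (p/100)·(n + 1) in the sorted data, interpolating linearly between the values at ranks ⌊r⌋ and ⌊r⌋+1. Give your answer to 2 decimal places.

Sorted: 15, 34, 57, 102, 128, 143, 160, 192, 314.
n = 9.
P25: r = 2.5; ranks 2–3 are 34, 57; interpolating gives 45.5.
P75: r = 7.5; ranks 7–8 are 160, 192; interpolating gives 176.
Difference: 176 − 45.5 = 130.5.

130.50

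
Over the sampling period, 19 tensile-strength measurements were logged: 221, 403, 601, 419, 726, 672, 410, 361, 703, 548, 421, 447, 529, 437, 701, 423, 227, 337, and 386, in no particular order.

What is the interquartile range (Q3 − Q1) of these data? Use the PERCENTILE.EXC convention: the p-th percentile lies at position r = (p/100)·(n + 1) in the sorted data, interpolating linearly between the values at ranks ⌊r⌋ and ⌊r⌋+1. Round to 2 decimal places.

Sorted: 221, 227, 337, 361, 386, 403, 410, 419, 421, 423, 437, 447, 529, 548, 601, 672, 701, 703, 726.
n = 19.
P25: r = 5 (integer) → 386.
P75: r = 15 (integer) → 601.
Difference: 601 − 386 = 215.

215.00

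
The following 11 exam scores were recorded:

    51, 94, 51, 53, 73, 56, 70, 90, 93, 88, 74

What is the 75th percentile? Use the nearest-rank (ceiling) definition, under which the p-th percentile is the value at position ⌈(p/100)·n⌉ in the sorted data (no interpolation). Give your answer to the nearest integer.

90

Sorted: 51, 51, 53, 56, 70, 73, 74, 88, 90, 93, 94.
n = 11.
Position = ⌈75/100 · 11⌉ = ⌈8.25⌉ = 9.
The value at rank 9 is 90.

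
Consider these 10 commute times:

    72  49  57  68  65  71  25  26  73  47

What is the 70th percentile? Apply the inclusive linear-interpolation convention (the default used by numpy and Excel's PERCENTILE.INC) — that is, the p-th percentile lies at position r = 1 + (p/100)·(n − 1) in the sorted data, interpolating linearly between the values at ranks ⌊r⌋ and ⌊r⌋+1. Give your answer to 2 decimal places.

68.90

Sorted: 25, 26, 47, 49, 57, 65, 68, 71, 72, 73.
n = 10.
r = 1 + (70/100)·(10 − 1) = 1 + 6.3 = 7.3.
Rank 7 is 68 and rank 8 is 71.
Interpolate: 68 + 0.3·(71 − 68) = 68 + 0.3·3 = 68.9.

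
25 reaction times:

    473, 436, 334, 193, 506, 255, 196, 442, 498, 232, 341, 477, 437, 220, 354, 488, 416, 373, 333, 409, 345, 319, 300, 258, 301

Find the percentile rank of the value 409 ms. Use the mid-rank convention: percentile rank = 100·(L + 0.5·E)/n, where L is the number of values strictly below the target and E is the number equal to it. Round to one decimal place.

Sorted: 193, 196, 220, 232, 255, 258, 300, 301, 319, 333, 334, 341, 345, 354, 373, 409, 416, 436, 437, 442, 473, 477, 488, 498, 506.
Count below 409: L = 15; count equal: E = 1; n = 25.
Percentile rank = 100·(15 + 0.5·1)/25 = 100·15.5/25 = 62.

62.0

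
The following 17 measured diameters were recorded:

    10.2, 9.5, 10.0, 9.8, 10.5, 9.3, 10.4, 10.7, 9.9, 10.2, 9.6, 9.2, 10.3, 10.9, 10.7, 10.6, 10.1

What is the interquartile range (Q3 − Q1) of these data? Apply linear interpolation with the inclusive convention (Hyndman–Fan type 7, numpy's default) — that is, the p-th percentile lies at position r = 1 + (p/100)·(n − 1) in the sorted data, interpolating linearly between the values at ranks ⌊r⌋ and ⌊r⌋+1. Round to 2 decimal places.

0.70

Sorted: 9.2, 9.3, 9.5, 9.6, 9.8, 9.9, 10.0, 10.1, 10.2, 10.2, 10.3, 10.4, 10.5, 10.6, 10.7, 10.7, 10.9.
n = 17.
P25: r = 5 (integer) → 9.8.
P75: r = 13 (integer) → 10.5.
Difference: 10.5 − 9.8 = 0.7.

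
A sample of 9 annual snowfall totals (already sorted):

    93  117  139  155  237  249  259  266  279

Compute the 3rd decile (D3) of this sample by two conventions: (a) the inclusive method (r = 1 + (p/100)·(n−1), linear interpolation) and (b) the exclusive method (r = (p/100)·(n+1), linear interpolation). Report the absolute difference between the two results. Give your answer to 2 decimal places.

6.40

n = 9.
(a) r = 3.4; between ranks 3 (139) and 4 (155): 145.4.
(b) r = 3 → value at rank 3 = 139.
|145.4 − 139| = 6.4.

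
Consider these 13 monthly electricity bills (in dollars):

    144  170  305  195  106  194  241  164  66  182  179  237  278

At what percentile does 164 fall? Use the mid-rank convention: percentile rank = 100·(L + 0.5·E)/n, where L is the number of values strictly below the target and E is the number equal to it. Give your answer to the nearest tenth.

26.9

Sorted: 66, 106, 144, 164, 170, 179, 182, 194, 195, 237, 241, 278, 305.
Count below 164: L = 3; count equal: E = 1; n = 13.
Percentile rank = 100·(3 + 0.5·1)/13 = 100·3.5/13 = 26.92.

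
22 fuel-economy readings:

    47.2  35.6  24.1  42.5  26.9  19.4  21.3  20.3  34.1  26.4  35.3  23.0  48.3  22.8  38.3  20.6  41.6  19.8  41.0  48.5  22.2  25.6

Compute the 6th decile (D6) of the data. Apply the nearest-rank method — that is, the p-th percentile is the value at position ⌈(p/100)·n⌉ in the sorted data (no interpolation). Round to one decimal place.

Sorted: 19.4, 19.8, 20.3, 20.6, 21.3, 22.2, 22.8, 23.0, 24.1, 25.6, 26.4, 26.9, 34.1, 35.3, 35.6, 38.3, 41.0, 41.6, 42.5, 47.2, 48.3, 48.5.
n = 22.
Position = ⌈60/100 · 22⌉ = ⌈13.2⌉ = 14.
The value at rank 14 is 35.3.

35.3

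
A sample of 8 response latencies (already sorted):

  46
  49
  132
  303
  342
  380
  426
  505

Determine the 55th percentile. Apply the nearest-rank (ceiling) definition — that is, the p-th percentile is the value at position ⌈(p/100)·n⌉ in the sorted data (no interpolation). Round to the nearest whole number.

342

n = 8.
Position = ⌈55/100 · 8⌉ = ⌈4.4⌉ = 5.
The value at rank 5 is 342.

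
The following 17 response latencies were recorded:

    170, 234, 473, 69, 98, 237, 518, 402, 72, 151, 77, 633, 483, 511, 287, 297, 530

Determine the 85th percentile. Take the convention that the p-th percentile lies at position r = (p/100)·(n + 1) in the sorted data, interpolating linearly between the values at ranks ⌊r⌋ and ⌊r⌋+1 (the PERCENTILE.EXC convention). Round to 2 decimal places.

521.60

Sorted: 69, 72, 77, 98, 151, 170, 234, 237, 287, 297, 402, 473, 483, 511, 518, 530, 633.
n = 17.
r = (85/100)·(17 + 1) = 15.3.
Rank 15 is 518 and rank 16 is 530.
Interpolate: 518 + 0.3·(530 − 518) = 518 + 0.3·12 = 521.6.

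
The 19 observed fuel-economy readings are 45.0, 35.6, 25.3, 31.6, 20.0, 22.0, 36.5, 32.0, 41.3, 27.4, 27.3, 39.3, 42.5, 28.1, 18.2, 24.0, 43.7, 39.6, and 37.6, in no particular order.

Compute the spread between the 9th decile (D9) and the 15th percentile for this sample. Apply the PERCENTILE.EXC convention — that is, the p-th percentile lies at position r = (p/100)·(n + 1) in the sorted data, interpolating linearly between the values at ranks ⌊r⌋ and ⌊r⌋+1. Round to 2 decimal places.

21.70

Sorted: 18.2, 20.0, 22.0, 24.0, 25.3, 27.3, 27.4, 28.1, 31.6, 32.0, 35.6, 36.5, 37.6, 39.3, 39.6, 41.3, 42.5, 43.7, 45.0.
n = 19.
P15: r = 3 (integer) → 22.
P90: r = 18 (integer) → 43.7.
Difference: 43.7 − 22 = 21.7.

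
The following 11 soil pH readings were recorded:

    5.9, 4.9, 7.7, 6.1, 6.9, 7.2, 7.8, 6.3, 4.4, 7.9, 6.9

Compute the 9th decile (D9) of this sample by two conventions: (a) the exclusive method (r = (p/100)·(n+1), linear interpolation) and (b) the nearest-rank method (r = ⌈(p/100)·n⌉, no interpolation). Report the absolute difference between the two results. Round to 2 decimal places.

Sorted: 4.4, 4.9, 5.9, 6.1, 6.3, 6.9, 6.9, 7.2, 7.7, 7.8, 7.9.
n = 11.
(a) r = 10.8; between ranks 10 (7.8) and 11 (7.9): 7.88.
(b) the nearest-rank method: rank 10 → 7.8.
|7.88 − 7.8| = 0.08.

0.08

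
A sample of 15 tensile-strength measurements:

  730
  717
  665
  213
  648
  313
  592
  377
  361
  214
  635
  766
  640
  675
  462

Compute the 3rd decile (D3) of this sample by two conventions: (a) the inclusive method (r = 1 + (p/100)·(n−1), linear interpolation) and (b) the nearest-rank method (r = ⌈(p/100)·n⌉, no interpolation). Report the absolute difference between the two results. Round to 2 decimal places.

Sorted: 213, 214, 313, 361, 377, 462, 592, 635, 640, 648, 665, 675, 717, 730, 766.
n = 15.
(a) r = 5.2; between ranks 5 (377) and 6 (462): 394.
(b) the nearest-rank method: rank 5 → 377.
|394 − 377| = 17.

17.00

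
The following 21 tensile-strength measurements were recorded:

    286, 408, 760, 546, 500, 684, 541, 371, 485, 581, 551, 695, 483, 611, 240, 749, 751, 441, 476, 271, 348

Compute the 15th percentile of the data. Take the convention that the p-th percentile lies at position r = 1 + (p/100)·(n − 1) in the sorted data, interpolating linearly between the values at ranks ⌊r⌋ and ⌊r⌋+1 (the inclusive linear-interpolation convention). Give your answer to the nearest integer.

Sorted: 240, 271, 286, 348, 371, 408, 441, 476, 483, 485, 500, 541, 546, 551, 581, 611, 684, 695, 749, 751, 760.
n = 21.
r = 1 + (15/100)·(21 − 1) = 1 + 3 = 4.
r is an integer, so P15 is the value at rank 4: 348.

348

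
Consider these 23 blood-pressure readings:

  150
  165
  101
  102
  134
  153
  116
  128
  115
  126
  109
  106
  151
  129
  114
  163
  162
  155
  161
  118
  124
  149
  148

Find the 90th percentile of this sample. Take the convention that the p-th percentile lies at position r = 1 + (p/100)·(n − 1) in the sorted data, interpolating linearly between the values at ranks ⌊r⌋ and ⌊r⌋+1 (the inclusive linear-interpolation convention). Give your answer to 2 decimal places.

Sorted: 101, 102, 106, 109, 114, 115, 116, 118, 124, 126, 128, 129, 134, 148, 149, 150, 151, 153, 155, 161, 162, 163, 165.
n = 23.
r = 1 + (90/100)·(23 − 1) = 1 + 19.8 = 20.8.
Rank 20 is 161 and rank 21 is 162.
Interpolate: 161 + 0.8·(162 − 161) = 161 + 0.8·1 = 161.8.

161.80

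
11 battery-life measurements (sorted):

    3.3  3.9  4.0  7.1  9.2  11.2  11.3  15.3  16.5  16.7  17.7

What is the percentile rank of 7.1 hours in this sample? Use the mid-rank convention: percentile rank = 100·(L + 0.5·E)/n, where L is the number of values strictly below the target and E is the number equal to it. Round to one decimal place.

31.8

Count below 7.1: L = 3; count equal: E = 1; n = 11.
Percentile rank = 100·(3 + 0.5·1)/11 = 100·3.5/11 = 31.82.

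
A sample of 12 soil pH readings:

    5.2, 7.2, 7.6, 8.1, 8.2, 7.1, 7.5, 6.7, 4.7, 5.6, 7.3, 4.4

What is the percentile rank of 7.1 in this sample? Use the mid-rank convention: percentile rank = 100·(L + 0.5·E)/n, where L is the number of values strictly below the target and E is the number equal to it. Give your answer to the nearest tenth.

Sorted: 4.4, 4.7, 5.2, 5.6, 6.7, 7.1, 7.2, 7.3, 7.5, 7.6, 8.1, 8.2.
Count below 7.1: L = 5; count equal: E = 1; n = 12.
Percentile rank = 100·(5 + 0.5·1)/12 = 100·5.5/12 = 45.83.

45.8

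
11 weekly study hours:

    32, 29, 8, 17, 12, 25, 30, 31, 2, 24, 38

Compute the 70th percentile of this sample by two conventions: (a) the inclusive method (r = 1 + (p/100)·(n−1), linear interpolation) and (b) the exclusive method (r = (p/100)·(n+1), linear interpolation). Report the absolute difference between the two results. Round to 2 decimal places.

0.40

Sorted: 2, 8, 12, 17, 24, 25, 29, 30, 31, 32, 38.
n = 11.
(a) r = 8 → value at rank 8 = 30.
(b) r = 8.4; between ranks 8 (30) and 9 (31): 30.4.
|30 − 30.4| = 0.4.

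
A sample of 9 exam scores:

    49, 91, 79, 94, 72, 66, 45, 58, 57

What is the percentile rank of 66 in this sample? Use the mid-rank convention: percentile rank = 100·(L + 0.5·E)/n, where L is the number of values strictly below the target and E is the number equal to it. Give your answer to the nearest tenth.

Sorted: 45, 49, 57, 58, 66, 72, 79, 91, 94.
Count below 66: L = 4; count equal: E = 1; n = 9.
Percentile rank = 100·(4 + 0.5·1)/9 = 100·4.5/9 = 50.

50.0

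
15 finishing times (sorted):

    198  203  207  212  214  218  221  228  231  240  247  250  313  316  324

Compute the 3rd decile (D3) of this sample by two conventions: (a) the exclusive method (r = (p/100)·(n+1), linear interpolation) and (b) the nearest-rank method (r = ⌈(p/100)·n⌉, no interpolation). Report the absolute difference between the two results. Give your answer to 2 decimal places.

n = 15.
(a) r = 4.8; between ranks 4 (212) and 5 (214): 213.6.
(b) the nearest-rank method: rank 5 → 214.
|213.6 − 214| = 0.4.

0.40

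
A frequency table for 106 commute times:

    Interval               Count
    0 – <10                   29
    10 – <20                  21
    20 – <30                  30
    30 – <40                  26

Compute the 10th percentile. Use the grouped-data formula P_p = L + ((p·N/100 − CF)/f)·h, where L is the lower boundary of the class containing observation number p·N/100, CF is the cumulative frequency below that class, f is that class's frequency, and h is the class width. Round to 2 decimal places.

N = 106; target position k = 10/100 · 106 = 10.6.
Cumulative frequencies: 29, 50, 80, 106.
Observation 10.6 falls in the class 0 – <10.
L = 0, CF = 0, f = 29, h = 10.
P10 = 0 + ((10.6 − 0)/29)·10 = 0 + 3.65517 = 3.65517.

3.66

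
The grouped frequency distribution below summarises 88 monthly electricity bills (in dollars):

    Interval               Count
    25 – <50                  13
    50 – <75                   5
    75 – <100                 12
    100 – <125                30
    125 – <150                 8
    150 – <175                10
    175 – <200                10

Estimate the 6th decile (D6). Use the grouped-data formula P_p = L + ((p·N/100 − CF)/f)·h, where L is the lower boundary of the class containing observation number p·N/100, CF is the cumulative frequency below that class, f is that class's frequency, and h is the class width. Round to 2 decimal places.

N = 88; target position k = 60/100 · 88 = 52.8.
Cumulative frequencies: 13, 18, 30, 60, 68, 78, 88.
Observation 52.8 falls in the class 100 – <125.
L = 100, CF = 30, f = 30, h = 25.
P60 = 100 + ((52.8 − 30)/30)·25 = 100 + 19 = 119.

119.00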